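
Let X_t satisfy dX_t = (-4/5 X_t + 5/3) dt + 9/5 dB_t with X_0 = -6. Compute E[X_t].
E[X_t] = 25/12 - 97*exp(-4*t/5)/12

Taking expectations and using E[dB_t] = 0, the mean m(t) = E[X_t] satisfies the ODE m'(t) = a m(t) + b with m(0) = x_0. With a = -4/5, b = 5/3, x_0 = -6, the solution is
  m(t) = x_0 * exp(a t) + (b/a) * (exp(a t) - 1)
       = (-6) * exp((-4/5) t) + ((5/3)/(-4/5)) * (exp((-4/5) t) - 1)
       = 25/12 - 97*exp(-4*t/5)/12.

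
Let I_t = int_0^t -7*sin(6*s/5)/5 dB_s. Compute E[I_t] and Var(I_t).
E[I_t] = 0; Var(I_t) = 49*t/50 - 49*sin(12*t/5)/120

The Itô integral of a deterministic integrand f(s) has mean 0 because each increment f(s) * (B_{s+ds} - B_s) has mean 0. By the Itô isometry:
  Var( int_0^t f(s) dB_s ) = E[ (int_0^t f(s) dB_s)^2 ] = int_0^t f(s)^2 ds.
Here f(s) = -7*sin(6*s/5)/5, so f(s)^2 = 49*sin(6*s/5)^2/25. Integrate:
  int_0^t (49*sin(6*s/5)^2/25) ds = 49*t/50 - 49*sin(12*t/5)/120.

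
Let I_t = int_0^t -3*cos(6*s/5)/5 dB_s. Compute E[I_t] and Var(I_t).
E[I_t] = 0; Var(I_t) = 9*t/50 + 3*sin(12*t/5)/40

The Itô integral of a deterministic integrand f(s) has mean 0 because each increment f(s) * (B_{s+ds} - B_s) has mean 0. By the Itô isometry:
  Var( int_0^t f(s) dB_s ) = E[ (int_0^t f(s) dB_s)^2 ] = int_0^t f(s)^2 ds.
Here f(s) = -3*cos(6*s/5)/5, so f(s)^2 = 9*cos(6*s/5)^2/25. Integrate:
  int_0^t (9*cos(6*s/5)^2/25) ds = 9*t/50 + 3*sin(12*t/5)/40.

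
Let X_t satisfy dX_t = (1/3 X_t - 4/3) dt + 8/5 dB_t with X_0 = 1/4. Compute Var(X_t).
Var(X_t) = 96*exp(2*t/3)/25 - 96/25

The variance V(t) = Var(X_t) satisfies V'(t) = 2 a V(t) + c^2 with V(0) = 0 (drift coefficient is linear in X, diffusion is constant). With a = 1/3, c = 8/5, the solution is
  V(t) = (c^2 / (2 a)) * (exp(2 a t) - 1)
       = ((8/5)^2 / (2*(1/3))) * (exp((2/3) t) - 1)
       = 96*exp(2*t/3)/25 - 96/25.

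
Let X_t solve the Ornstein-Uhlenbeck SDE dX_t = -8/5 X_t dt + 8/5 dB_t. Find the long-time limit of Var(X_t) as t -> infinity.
lim Var(X_t) = 4/5

The OU SDE dX = -theta X dt + sigma dB admits the integrating factor exp(theta t): d(exp(theta t) X_t) = sigma exp(theta t) dB_t. Integrating from 0 to t gives X_t = x_0 * exp(-theta t) + sigma * int_0^t exp(-theta (t-s)) dB_s for any initial x_0. The Itô integral has variance (by the Itô isometry) sigma^2 * int_0^t exp(-2 theta (t - s)) ds = sigma^2 * (1 - exp(-2 theta t)) / (2 theta), independent of x_0.
With theta = 8/5, sigma = 8/5:
  Var(X_t) = (8/5)^2 * (1 - exp(-2*8/5 t)) / (2 * 8/5) = 4/5 - 4*exp(-16*t/5)/5.
As t -> infinity, exp(-2*8/5 t) -> 0, so the stationary variance is sigma^2 / (2 theta) = 4/5.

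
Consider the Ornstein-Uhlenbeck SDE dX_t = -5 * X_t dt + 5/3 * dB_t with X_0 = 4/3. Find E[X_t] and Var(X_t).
E[X_t] = 4*exp(-5*t)/3; Var(X_t) = 5/18 - 5*exp(-10*t)/18

The OU SDE dX = -theta X dt + sigma dB admits the integrating factor exp(theta t): d(exp(theta t) X_t) = sigma exp(theta t) dB_t. Integrating from 0 to t:
  X_t = x_0 * exp(-theta t) + sigma * int_0^t exp(-theta (t-s)) dB_s.
The Itô integral has mean 0 and (by the Itô isometry) variance sigma^2 * int_0^t exp(-2 theta (t - s)) ds = sigma^2 * (1 - exp(-2 theta t)) / (2 theta).
With theta = 5, sigma = 5/3, x_0 = 4/3:
  E[X_t] = 4/3 * exp(-5 t) = 4*exp(-5*t)/3
  Var(X_t) = (5/3)^2 * (1 - exp(-2*5 t)) / (2 * 5) = 5/18 - 5*exp(-10*t)/18.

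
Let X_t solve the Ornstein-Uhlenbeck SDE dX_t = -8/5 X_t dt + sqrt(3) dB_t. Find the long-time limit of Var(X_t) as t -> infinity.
lim Var(X_t) = 15/16

The OU SDE dX = -theta X dt + sigma dB admits the integrating factor exp(theta t): d(exp(theta t) X_t) = sigma exp(theta t) dB_t. Integrating from 0 to t gives X_t = x_0 * exp(-theta t) + sigma * int_0^t exp(-theta (t-s)) dB_s for any initial x_0. The Itô integral has variance (by the Itô isometry) sigma^2 * int_0^t exp(-2 theta (t - s)) ds = sigma^2 * (1 - exp(-2 theta t)) / (2 theta), independent of x_0.
With theta = 8/5, sigma = sqrt(3):
  Var(X_t) = (sqrt(3))^2 * (1 - exp(-2*8/5 t)) / (2 * 8/5) = 15/16 - 15*exp(-16*t/5)/16.
As t -> infinity, exp(-2*8/5 t) -> 0, so the stationary variance is sigma^2 / (2 theta) = 15/16.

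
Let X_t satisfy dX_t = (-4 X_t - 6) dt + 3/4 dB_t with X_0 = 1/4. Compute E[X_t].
E[X_t] = -3/2 + 7*exp(-4*t)/4

Taking expectations and using E[dB_t] = 0, the mean m(t) = E[X_t] satisfies the ODE m'(t) = a m(t) + b with m(0) = x_0. With a = -4, b = -6, x_0 = 1/4, the solution is
  m(t) = x_0 * exp(a t) + (b/a) * (exp(a t) - 1)
       = (1/4) * exp((-4) t) + ((-6)/(-4)) * (exp((-4) t) - 1)
       = -3/2 + 7*exp(-4*t)/4.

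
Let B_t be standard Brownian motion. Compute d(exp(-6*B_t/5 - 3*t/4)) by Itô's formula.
d(exp(-6*B_t/5 - 3*t/4)) = (-3*exp(-6*B_t/5 - 3*t/4)/100) dt + (-6*exp(-6*B_t/5 - 3*t/4)/5) dB_t

Itô's formula for f(t, x): d f(t, B_t) = (f_t + (1/2) f_xx) dt + f_x dB_t. Compute partials of f(t, x) = exp(-3*t/4 - 6*x/5):
  f_t(t,x)  = -3*exp(-3*t/4 - 6*x/5)/4
  f_x(t,x)  = -6*exp(-3*t/4 - 6*x/5)/5
  f_xx(t,x) = 36*exp(-3*t/4 - 6*x/5)/25
Assemble drift = f_t + (1/2) f_xx = -3*exp(-3*t/4 - 6*x/5)/100 and diffusion = f_x = -6*exp(-3*t/4 - 6*x/5)/5. Substituting x = B_t:
  d(exp(-6*B_t/5 - 3*t/4)) = (-3*exp(-6*B_t/5 - 3*t/4)/100) dt + (-6*exp(-6*B_t/5 - 3*t/4)/5) dB_t.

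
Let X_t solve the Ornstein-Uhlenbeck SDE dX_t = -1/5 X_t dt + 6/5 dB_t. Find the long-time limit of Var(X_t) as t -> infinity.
lim Var(X_t) = 18/5

The OU SDE dX = -theta X dt + sigma dB admits the integrating factor exp(theta t): d(exp(theta t) X_t) = sigma exp(theta t) dB_t. Integrating from 0 to t gives X_t = x_0 * exp(-theta t) + sigma * int_0^t exp(-theta (t-s)) dB_s for any initial x_0. The Itô integral has variance (by the Itô isometry) sigma^2 * int_0^t exp(-2 theta (t - s)) ds = sigma^2 * (1 - exp(-2 theta t)) / (2 theta), independent of x_0.
With theta = 1/5, sigma = 6/5:
  Var(X_t) = (6/5)^2 * (1 - exp(-2*1/5 t)) / (2 * 1/5) = 18/5 - 18*exp(-2*t/5)/5.
As t -> infinity, exp(-2*1/5 t) -> 0, so the stationary variance is sigma^2 / (2 theta) = 18/5.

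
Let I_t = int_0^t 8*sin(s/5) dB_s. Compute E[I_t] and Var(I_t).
E[I_t] = 0; Var(I_t) = 32*t - 80*sin(2*t/5)

The Itô integral of a deterministic integrand f(s) has mean 0 because each increment f(s) * (B_{s+ds} - B_s) has mean 0. By the Itô isometry:
  Var( int_0^t f(s) dB_s ) = E[ (int_0^t f(s) dB_s)^2 ] = int_0^t f(s)^2 ds.
Here f(s) = 8*sin(s/5), so f(s)^2 = 64*sin(s/5)^2. Integrate:
  int_0^t (64*sin(s/5)^2) ds = 32*t - 80*sin(2*t/5).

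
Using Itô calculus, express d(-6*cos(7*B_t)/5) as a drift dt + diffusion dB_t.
d(-6*cos(7*B_t)/5) = (147*cos(7*B_t)/5) dt + (42*sin(7*B_t)/5) dB_t

Itô's formula for f(B_t) gives d f(B_t) = f'(B_t) dB_t + (1/2) f''(B_t) dt. Compute derivatives of f(x) = -6*cos(7*x)/5:
  f'(x)  = 42*sin(7*x)/5
  f''(x) = 294*cos(7*x)/5
Substitute x = B_t and multiply the f'' term by 1/2:
  drift     = (1/2) * (294*cos(7*x)/5) evaluated at B_t = 147*cos(7*B_t)/5
  diffusion = (42*sin(7*x)/5) evaluated at B_t = 42*sin(7*B_t)/5
Therefore d(-6*cos(7*B_t)/5) = (147*cos(7*B_t)/5) dt + (42*sin(7*B_t)/5) dB_t.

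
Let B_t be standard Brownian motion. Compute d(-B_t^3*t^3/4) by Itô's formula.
d(-B_t^3*t^3/4) = (3*B_t*t^2*(-B_t^2 - t)/4) dt + (-3*B_t^2*t^3/4) dB_t

Itô's formula for f(t, x): d f(t, B_t) = (f_t + (1/2) f_xx) dt + f_x dB_t. Compute partials of f(t, x) = -t^3*x^3/4:
  f_t(t,x)  = -3*t^2*x^3/4
  f_x(t,x)  = -3*t^3*x^2/4
  f_xx(t,x) = -3*t^3*x/2
Assemble drift = f_t + (1/2) f_xx = 3*t^2*x*(-t - x^2)/4 and diffusion = f_x = -3*t^3*x^2/4. Substituting x = B_t:
  d(-B_t^3*t^3/4) = (3*B_t*t^2*(-B_t^2 - t)/4) dt + (-3*B_t^2*t^3/4) dB_t.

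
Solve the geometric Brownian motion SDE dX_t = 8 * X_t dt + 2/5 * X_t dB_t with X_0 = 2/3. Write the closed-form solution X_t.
X_t = 2/3 * exp((198/25) * t + (2/5) * B_t)

For GBM dX = mu X dt + sigma X dB with X_0 = x_0, apply Itô to Y = log X: dY = (mu - sigma^2/2) dt + sigma dB, so Y_t = log(x_0) + (mu - sigma^2/2) t + sigma B_t and hence X_t = x_0 * exp((mu - sigma^2/2) t + sigma B_t).
With mu = 8, sigma = 2/5, x_0 = 2/3, this gives:
  X_t = 2/3 * exp((198/25) * t + (2/5) * B_t).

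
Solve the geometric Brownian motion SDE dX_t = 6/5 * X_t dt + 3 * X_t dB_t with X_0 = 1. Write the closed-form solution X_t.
X_t = 1 * exp((-33/10) * t + (3) * B_t)

For GBM dX = mu X dt + sigma X dB with X_0 = x_0, apply Itô to Y = log X: dY = (mu - sigma^2/2) dt + sigma dB, so Y_t = log(x_0) + (mu - sigma^2/2) t + sigma B_t and hence X_t = x_0 * exp((mu - sigma^2/2) t + sigma B_t).
With mu = 6/5, sigma = 3, x_0 = 1, this gives:
  X_t = 1 * exp((-33/10) * t + (3) * B_t).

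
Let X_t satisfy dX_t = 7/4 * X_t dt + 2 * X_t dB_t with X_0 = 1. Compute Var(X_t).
Var(X_t) = (exp(4*t) - 1)*exp(7*t/2)

For GBM dX = mu X dt + sigma X dB with X_0 = x_0, apply Itô to Y = log X: dY = (mu - sigma^2/2) dt + sigma dB, so Y_t = log(x_0) + (mu - sigma^2/2) t + sigma B_t and hence X_t = x_0 * exp((mu - sigma^2/2) t + sigma B_t).
With mu = 7/4, sigma = 2, x_0 = 1, this gives:
  X_t = 1 * exp((-1/4) * t + (2) * B_t).
Since sigma*B_t ~ Normal(0, sigma^2 t), E[exp(sigma*B_t)] = exp(sigma^2 t / 2); so E[X_t] = x_0 * exp((mu - sigma^2/2) t) * exp(sigma^2 t / 2) = x_0 * exp(mu t) = exp(7*t/4).
Var(X_t) = E[X_t^2] - (E[X_t])^2 = x_0^2 * exp(2 mu t) * (exp(sigma^2 t) - 1) = (exp(4*t) - 1)*exp(7*t/2).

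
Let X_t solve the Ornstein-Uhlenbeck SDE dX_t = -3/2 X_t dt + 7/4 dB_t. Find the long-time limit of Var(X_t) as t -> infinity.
lim Var(X_t) = 49/48

The OU SDE dX = -theta X dt + sigma dB admits the integrating factor exp(theta t): d(exp(theta t) X_t) = sigma exp(theta t) dB_t. Integrating from 0 to t gives X_t = x_0 * exp(-theta t) + sigma * int_0^t exp(-theta (t-s)) dB_s for any initial x_0. The Itô integral has variance (by the Itô isometry) sigma^2 * int_0^t exp(-2 theta (t - s)) ds = sigma^2 * (1 - exp(-2 theta t)) / (2 theta), independent of x_0.
With theta = 3/2, sigma = 7/4:
  Var(X_t) = (7/4)^2 * (1 - exp(-2*3/2 t)) / (2 * 3/2) = 49/48 - 49*exp(-3*t)/48.
As t -> infinity, exp(-2*3/2 t) -> 0, so the stationary variance is sigma^2 / (2 theta) = 49/48.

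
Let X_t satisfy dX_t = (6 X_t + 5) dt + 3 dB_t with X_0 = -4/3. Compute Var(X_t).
Var(X_t) = 3*exp(12*t)/4 - 3/4

The variance V(t) = Var(X_t) satisfies V'(t) = 2 a V(t) + c^2 with V(0) = 0 (drift coefficient is linear in X, diffusion is constant). With a = 6, c = 3, the solution is
  V(t) = (c^2 / (2 a)) * (exp(2 a t) - 1)
       = (3^2 / (2*6)) * (exp(12 t) - 1)
       = 3*exp(12*t)/4 - 3/4.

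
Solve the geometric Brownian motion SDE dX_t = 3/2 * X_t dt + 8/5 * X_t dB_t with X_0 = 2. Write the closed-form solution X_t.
X_t = 2 * exp((11/50) * t + (8/5) * B_t)

For GBM dX = mu X dt + sigma X dB with X_0 = x_0, apply Itô to Y = log X: dY = (mu - sigma^2/2) dt + sigma dB, so Y_t = log(x_0) + (mu - sigma^2/2) t + sigma B_t and hence X_t = x_0 * exp((mu - sigma^2/2) t + sigma B_t).
With mu = 3/2, sigma = 8/5, x_0 = 2, this gives:
  X_t = 2 * exp((11/50) * t + (8/5) * B_t).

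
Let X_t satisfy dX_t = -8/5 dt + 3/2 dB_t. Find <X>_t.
<X>_t = 9*t/4

For an Itô process dX_t = a(t) dt + b(t) dB_t, the quadratic variation is <X>_t = int_0^t b(s)^2 ds (the drift term does not contribute). Here b(s) = 3/2, so
  b(s)^2 = 9/4.
Integrating from 0 to t:
  <X>_t = int_0^t (9/4) ds = 9*t/4.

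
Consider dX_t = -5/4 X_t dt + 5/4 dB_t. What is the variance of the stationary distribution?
lim Var(X_t) = 5/8

The OU SDE dX = -theta X dt + sigma dB admits the integrating factor exp(theta t): d(exp(theta t) X_t) = sigma exp(theta t) dB_t. Integrating from 0 to t gives X_t = x_0 * exp(-theta t) + sigma * int_0^t exp(-theta (t-s)) dB_s for any initial x_0. The Itô integral has variance (by the Itô isometry) sigma^2 * int_0^t exp(-2 theta (t - s)) ds = sigma^2 * (1 - exp(-2 theta t)) / (2 theta), independent of x_0.
With theta = 5/4, sigma = 5/4:
  Var(X_t) = (5/4)^2 * (1 - exp(-2*5/4 t)) / (2 * 5/4) = 5/8 - 5*exp(-5*t/2)/8.
As t -> infinity, exp(-2*5/4 t) -> 0, so the stationary variance is sigma^2 / (2 theta) = 5/8.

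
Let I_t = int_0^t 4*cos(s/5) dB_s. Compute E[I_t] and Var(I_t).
E[I_t] = 0; Var(I_t) = 8*t + 20*sin(2*t/5)

The Itô integral of a deterministic integrand f(s) has mean 0 because each increment f(s) * (B_{s+ds} - B_s) has mean 0. By the Itô isometry:
  Var( int_0^t f(s) dB_s ) = E[ (int_0^t f(s) dB_s)^2 ] = int_0^t f(s)^2 ds.
Here f(s) = 4*cos(s/5), so f(s)^2 = 16*cos(s/5)^2. Integrate:
  int_0^t (16*cos(s/5)^2) ds = 8*t + 20*sin(2*t/5).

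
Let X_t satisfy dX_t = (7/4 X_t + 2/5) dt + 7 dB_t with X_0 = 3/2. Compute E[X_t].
E[X_t] = 121*exp(7*t/4)/70 - 8/35

Taking expectations and using E[dB_t] = 0, the mean m(t) = E[X_t] satisfies the ODE m'(t) = a m(t) + b with m(0) = x_0. With a = 7/4, b = 2/5, x_0 = 3/2, the solution is
  m(t) = x_0 * exp(a t) + (b/a) * (exp(a t) - 1)
       = (3/2) * exp((7/4) t) + ((2/5)/(7/4)) * (exp((7/4) t) - 1)
       = 121*exp(7*t/4)/70 - 8/35.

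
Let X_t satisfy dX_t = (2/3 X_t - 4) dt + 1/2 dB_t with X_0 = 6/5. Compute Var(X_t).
Var(X_t) = 3*exp(4*t/3)/16 - 3/16

The variance V(t) = Var(X_t) satisfies V'(t) = 2 a V(t) + c^2 with V(0) = 0 (drift coefficient is linear in X, diffusion is constant). With a = 2/3, c = 1/2, the solution is
  V(t) = (c^2 / (2 a)) * (exp(2 a t) - 1)
       = ((1/2)^2 / (2*(2/3))) * (exp((4/3) t) - 1)
       = 3*exp(4*t/3)/16 - 3/16.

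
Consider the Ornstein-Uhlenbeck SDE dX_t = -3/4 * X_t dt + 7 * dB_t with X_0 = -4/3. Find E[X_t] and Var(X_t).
E[X_t] = -4*exp(-3*t/4)/3; Var(X_t) = 98/3 - 98*exp(-3*t/2)/3

The OU SDE dX = -theta X dt + sigma dB admits the integrating factor exp(theta t): d(exp(theta t) X_t) = sigma exp(theta t) dB_t. Integrating from 0 to t:
  X_t = x_0 * exp(-theta t) + sigma * int_0^t exp(-theta (t-s)) dB_s.
The Itô integral has mean 0 and (by the Itô isometry) variance sigma^2 * int_0^t exp(-2 theta (t - s)) ds = sigma^2 * (1 - exp(-2 theta t)) / (2 theta).
With theta = 3/4, sigma = 7, x_0 = -4/3:
  E[X_t] = -4/3 * exp(-3/4 t) = -4*exp(-3*t/4)/3
  Var(X_t) = (7)^2 * (1 - exp(-2*3/4 t)) / (2 * 3/4) = 98/3 - 98*exp(-3*t/2)/3.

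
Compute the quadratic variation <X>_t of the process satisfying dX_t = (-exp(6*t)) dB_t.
<X>_t = exp(12*t)/12 - 1/12

For an Itô process dX_t = a(t) dt + b(t) dB_t, the quadratic variation is <X>_t = int_0^t b(s)^2 ds (the drift term does not contribute). Here b(s) = -exp(6*s), so
  b(s)^2 = exp(12*s).
Integrating from 0 to t:
  <X>_t = int_0^t (exp(12*s)) ds = exp(12*t)/12 - 1/12.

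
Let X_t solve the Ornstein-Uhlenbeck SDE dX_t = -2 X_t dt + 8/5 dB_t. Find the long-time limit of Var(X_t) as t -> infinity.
lim Var(X_t) = 16/25

The OU SDE dX = -theta X dt + sigma dB admits the integrating factor exp(theta t): d(exp(theta t) X_t) = sigma exp(theta t) dB_t. Integrating from 0 to t gives X_t = x_0 * exp(-theta t) + sigma * int_0^t exp(-theta (t-s)) dB_s for any initial x_0. The Itô integral has variance (by the Itô isometry) sigma^2 * int_0^t exp(-2 theta (t - s)) ds = sigma^2 * (1 - exp(-2 theta t)) / (2 theta), independent of x_0.
With theta = 2, sigma = 8/5:
  Var(X_t) = (8/5)^2 * (1 - exp(-2*2 t)) / (2 * 2) = 16/25 - 16*exp(-4*t)/25.
As t -> infinity, exp(-2*2 t) -> 0, so the stationary variance is sigma^2 / (2 theta) = 16/25.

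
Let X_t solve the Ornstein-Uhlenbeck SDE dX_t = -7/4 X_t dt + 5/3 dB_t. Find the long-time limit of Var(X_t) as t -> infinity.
lim Var(X_t) = 50/63

The OU SDE dX = -theta X dt + sigma dB admits the integrating factor exp(theta t): d(exp(theta t) X_t) = sigma exp(theta t) dB_t. Integrating from 0 to t gives X_t = x_0 * exp(-theta t) + sigma * int_0^t exp(-theta (t-s)) dB_s for any initial x_0. The Itô integral has variance (by the Itô isometry) sigma^2 * int_0^t exp(-2 theta (t - s)) ds = sigma^2 * (1 - exp(-2 theta t)) / (2 theta), independent of x_0.
With theta = 7/4, sigma = 5/3:
  Var(X_t) = (5/3)^2 * (1 - exp(-2*7/4 t)) / (2 * 7/4) = 50/63 - 50*exp(-7*t/2)/63.
As t -> infinity, exp(-2*7/4 t) -> 0, so the stationary variance is sigma^2 / (2 theta) = 50/63.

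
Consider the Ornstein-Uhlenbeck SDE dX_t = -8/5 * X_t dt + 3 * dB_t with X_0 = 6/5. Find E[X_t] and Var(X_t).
E[X_t] = 6*exp(-8*t/5)/5; Var(X_t) = 45/16 - 45*exp(-16*t/5)/16

The OU SDE dX = -theta X dt + sigma dB admits the integrating factor exp(theta t): d(exp(theta t) X_t) = sigma exp(theta t) dB_t. Integrating from 0 to t:
  X_t = x_0 * exp(-theta t) + sigma * int_0^t exp(-theta (t-s)) dB_s.
The Itô integral has mean 0 and (by the Itô isometry) variance sigma^2 * int_0^t exp(-2 theta (t - s)) ds = sigma^2 * (1 - exp(-2 theta t)) / (2 theta).
With theta = 8/5, sigma = 3, x_0 = 6/5:
  E[X_t] = 6/5 * exp(-8/5 t) = 6*exp(-8*t/5)/5
  Var(X_t) = (3)^2 * (1 - exp(-2*8/5 t)) / (2 * 8/5) = 45/16 - 45*exp(-16*t/5)/16.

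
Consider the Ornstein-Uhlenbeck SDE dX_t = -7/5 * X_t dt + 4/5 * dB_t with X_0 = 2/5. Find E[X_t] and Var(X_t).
E[X_t] = 2*exp(-7*t/5)/5; Var(X_t) = 8/35 - 8*exp(-14*t/5)/35

The OU SDE dX = -theta X dt + sigma dB admits the integrating factor exp(theta t): d(exp(theta t) X_t) = sigma exp(theta t) dB_t. Integrating from 0 to t:
  X_t = x_0 * exp(-theta t) + sigma * int_0^t exp(-theta (t-s)) dB_s.
The Itô integral has mean 0 and (by the Itô isometry) variance sigma^2 * int_0^t exp(-2 theta (t - s)) ds = sigma^2 * (1 - exp(-2 theta t)) / (2 theta).
With theta = 7/5, sigma = 4/5, x_0 = 2/5:
  E[X_t] = 2/5 * exp(-7/5 t) = 2*exp(-7*t/5)/5
  Var(X_t) = (4/5)^2 * (1 - exp(-2*7/5 t)) / (2 * 7/5) = 8/35 - 8*exp(-14*t/5)/35.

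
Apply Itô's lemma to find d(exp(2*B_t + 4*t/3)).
d(exp(2*B_t + 4*t/3)) = (10*exp(2*B_t + 4*t/3)/3) dt + (2*exp(2*B_t + 4*t/3)) dB_t

Itô's formula for f(t, x): d f(t, B_t) = (f_t + (1/2) f_xx) dt + f_x dB_t. Compute partials of f(t, x) = exp(4*t/3 + 2*x):
  f_t(t,x)  = 4*exp(4*t/3 + 2*x)/3
  f_x(t,x)  = 2*exp(4*t/3 + 2*x)
  f_xx(t,x) = 4*exp(4*t/3 + 2*x)
Assemble drift = f_t + (1/2) f_xx = 10*exp(4*t/3 + 2*x)/3 and diffusion = f_x = 2*exp(4*t/3 + 2*x). Substituting x = B_t:
  d(exp(2*B_t + 4*t/3)) = (10*exp(2*B_t + 4*t/3)/3) dt + (2*exp(2*B_t + 4*t/3)) dB_t.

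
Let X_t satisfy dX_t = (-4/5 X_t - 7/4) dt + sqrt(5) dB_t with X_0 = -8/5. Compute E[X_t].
E[X_t] = -35/16 + 47*exp(-4*t/5)/80

Taking expectations and using E[dB_t] = 0, the mean m(t) = E[X_t] satisfies the ODE m'(t) = a m(t) + b with m(0) = x_0. With a = -4/5, b = -7/4, x_0 = -8/5, the solution is
  m(t) = x_0 * exp(a t) + (b/a) * (exp(a t) - 1)
       = (-8/5) * exp((-4/5) t) + ((-7/4)/(-4/5)) * (exp((-4/5) t) - 1)
       = -35/16 + 47*exp(-4*t/5)/80.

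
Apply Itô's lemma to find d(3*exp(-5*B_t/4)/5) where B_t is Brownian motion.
d(3*exp(-5*B_t/4)/5) = (15*exp(-5*B_t/4)/32) dt + (-3*exp(-5*B_t/4)/4) dB_t

Itô's formula for f(B_t) gives d f(B_t) = f'(B_t) dB_t + (1/2) f''(B_t) dt. Compute derivatives of f(x) = 3*exp(-5*x/4)/5:
  f'(x)  = -3*exp(-5*x/4)/4
  f''(x) = 15*exp(-5*x/4)/16
Substitute x = B_t and multiply the f'' term by 1/2:
  drift     = (1/2) * (15*exp(-5*x/4)/16) evaluated at B_t = 15*exp(-5*B_t/4)/32
  diffusion = (-3*exp(-5*x/4)/4) evaluated at B_t = -3*exp(-5*B_t/4)/4
Therefore d(3*exp(-5*B_t/4)/5) = (15*exp(-5*B_t/4)/32) dt + (-3*exp(-5*B_t/4)/4) dB_t.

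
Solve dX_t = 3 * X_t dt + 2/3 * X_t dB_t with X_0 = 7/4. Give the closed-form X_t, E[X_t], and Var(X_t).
X_t = 7/4 * exp((25/9) t + (2/3) B_t); E[X_t] = 7*exp(3*t)/4; Var(X_t) = 49*(exp(4*t/9) - 1)*exp(6*t)/16

For GBM dX = mu X dt + sigma X dB with X_0 = x_0, apply Itô to Y = log X: dY = (mu - sigma^2/2) dt + sigma dB, so Y_t = log(x_0) + (mu - sigma^2/2) t + sigma B_t and hence X_t = x_0 * exp((mu - sigma^2/2) t + sigma B_t).
With mu = 3, sigma = 2/3, x_0 = 7/4, this gives:
  X_t = 7/4 * exp((25/9) * t + (2/3) * B_t).
Since sigma*B_t ~ Normal(0, sigma^2 t), E[exp(sigma*B_t)] = exp(sigma^2 t / 2); so E[X_t] = x_0 * exp((mu - sigma^2/2) t) * exp(sigma^2 t / 2) = x_0 * exp(mu t) = 7*exp(3*t)/4.
Var(X_t) = E[X_t^2] - (E[X_t])^2 = x_0^2 * exp(2 mu t) * (exp(sigma^2 t) - 1) = 49*(exp(4*t/9) - 1)*exp(6*t)/16.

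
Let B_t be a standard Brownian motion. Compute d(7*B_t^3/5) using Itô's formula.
d(7*B_t^3/5) = (21*B_t/5) dt + (21*B_t^2/5) dB_t

Itô's formula for f(B_t) gives d f(B_t) = f'(B_t) dB_t + (1/2) f''(B_t) dt. Compute derivatives of f(x) = 7*x^3/5:
  f'(x)  = 21*x^2/5
  f''(x) = 42*x/5
Substitute x = B_t and multiply the f'' term by 1/2:
  drift     = (1/2) * (42*x/5) evaluated at B_t = 21*B_t/5
  diffusion = (21*x^2/5) evaluated at B_t = 21*B_t^2/5
Therefore d(7*B_t^3/5) = (21*B_t/5) dt + (21*B_t^2/5) dB_t.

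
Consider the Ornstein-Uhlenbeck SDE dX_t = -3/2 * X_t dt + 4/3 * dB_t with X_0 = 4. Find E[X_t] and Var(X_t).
E[X_t] = 4*exp(-3*t/2); Var(X_t) = 16/27 - 16*exp(-3*t)/27

The OU SDE dX = -theta X dt + sigma dB admits the integrating factor exp(theta t): d(exp(theta t) X_t) = sigma exp(theta t) dB_t. Integrating from 0 to t:
  X_t = x_0 * exp(-theta t) + sigma * int_0^t exp(-theta (t-s)) dB_s.
The Itô integral has mean 0 and (by the Itô isometry) variance sigma^2 * int_0^t exp(-2 theta (t - s)) ds = sigma^2 * (1 - exp(-2 theta t)) / (2 theta).
With theta = 3/2, sigma = 4/3, x_0 = 4:
  E[X_t] = 4 * exp(-3/2 t) = 4*exp(-3*t/2)
  Var(X_t) = (4/3)^2 * (1 - exp(-2*3/2 t)) / (2 * 3/2) = 16/27 - 16*exp(-3*t)/27.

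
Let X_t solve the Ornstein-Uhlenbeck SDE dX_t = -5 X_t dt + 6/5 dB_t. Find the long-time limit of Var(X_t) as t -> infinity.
lim Var(X_t) = 18/125

The OU SDE dX = -theta X dt + sigma dB admits the integrating factor exp(theta t): d(exp(theta t) X_t) = sigma exp(theta t) dB_t. Integrating from 0 to t gives X_t = x_0 * exp(-theta t) + sigma * int_0^t exp(-theta (t-s)) dB_s for any initial x_0. The Itô integral has variance (by the Itô isometry) sigma^2 * int_0^t exp(-2 theta (t - s)) ds = sigma^2 * (1 - exp(-2 theta t)) / (2 theta), independent of x_0.
With theta = 5, sigma = 6/5:
  Var(X_t) = (6/5)^2 * (1 - exp(-2*5 t)) / (2 * 5) = 18/125 - 18*exp(-10*t)/125.
As t -> infinity, exp(-2*5 t) -> 0, so the stationary variance is sigma^2 / (2 theta) = 18/125.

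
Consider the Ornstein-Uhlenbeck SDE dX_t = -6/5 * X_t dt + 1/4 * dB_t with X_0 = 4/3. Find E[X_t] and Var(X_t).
E[X_t] = 4*exp(-6*t/5)/3; Var(X_t) = 5/192 - 5*exp(-12*t/5)/192

The OU SDE dX = -theta X dt + sigma dB admits the integrating factor exp(theta t): d(exp(theta t) X_t) = sigma exp(theta t) dB_t. Integrating from 0 to t:
  X_t = x_0 * exp(-theta t) + sigma * int_0^t exp(-theta (t-s)) dB_s.
The Itô integral has mean 0 and (by the Itô isometry) variance sigma^2 * int_0^t exp(-2 theta (t - s)) ds = sigma^2 * (1 - exp(-2 theta t)) / (2 theta).
With theta = 6/5, sigma = 1/4, x_0 = 4/3:
  E[X_t] = 4/3 * exp(-6/5 t) = 4*exp(-6*t/5)/3
  Var(X_t) = (1/4)^2 * (1 - exp(-2*6/5 t)) / (2 * 6/5) = 5/192 - 5*exp(-12*t/5)/192.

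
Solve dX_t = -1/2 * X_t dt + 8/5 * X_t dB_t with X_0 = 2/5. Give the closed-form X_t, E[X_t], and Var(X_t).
X_t = 2/5 * exp((-89/50) t + (8/5) B_t); E[X_t] = 2*exp(-t/2)/5; Var(X_t) = (4*exp(64*t/25) - 4)*exp(-t)/25

For GBM dX = mu X dt + sigma X dB with X_0 = x_0, apply Itô to Y = log X: dY = (mu - sigma^2/2) dt + sigma dB, so Y_t = log(x_0) + (mu - sigma^2/2) t + sigma B_t and hence X_t = x_0 * exp((mu - sigma^2/2) t + sigma B_t).
With mu = -1/2, sigma = 8/5, x_0 = 2/5, this gives:
  X_t = 2/5 * exp((-89/50) * t + (8/5) * B_t).
Since sigma*B_t ~ Normal(0, sigma^2 t), E[exp(sigma*B_t)] = exp(sigma^2 t / 2); so E[X_t] = x_0 * exp((mu - sigma^2/2) t) * exp(sigma^2 t / 2) = x_0 * exp(mu t) = 2*exp(-t/2)/5.
Var(X_t) = E[X_t^2] - (E[X_t])^2 = x_0^2 * exp(2 mu t) * (exp(sigma^2 t) - 1) = (4*exp(64*t/25) - 4)*exp(-t)/25.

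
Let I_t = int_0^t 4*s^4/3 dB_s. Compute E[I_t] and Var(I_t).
E[I_t] = 0; Var(I_t) = 16*t^9/81

The Itô integral of a deterministic integrand f(s) has mean 0 because each increment f(s) * (B_{s+ds} - B_s) has mean 0. By the Itô isometry:
  Var( int_0^t f(s) dB_s ) = E[ (int_0^t f(s) dB_s)^2 ] = int_0^t f(s)^2 ds.
Here f(s) = 4*s^4/3, so f(s)^2 = 16*s^8/9. Integrate:
  int_0^t (16*s^8/9) ds = 16*t^9/81.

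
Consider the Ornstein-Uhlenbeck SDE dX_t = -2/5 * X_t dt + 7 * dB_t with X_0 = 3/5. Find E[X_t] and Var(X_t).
E[X_t] = 3*exp(-2*t/5)/5; Var(X_t) = 245/4 - 245*exp(-4*t/5)/4

The OU SDE dX = -theta X dt + sigma dB admits the integrating factor exp(theta t): d(exp(theta t) X_t) = sigma exp(theta t) dB_t. Integrating from 0 to t:
  X_t = x_0 * exp(-theta t) + sigma * int_0^t exp(-theta (t-s)) dB_s.
The Itô integral has mean 0 and (by the Itô isometry) variance sigma^2 * int_0^t exp(-2 theta (t - s)) ds = sigma^2 * (1 - exp(-2 theta t)) / (2 theta).
With theta = 2/5, sigma = 7, x_0 = 3/5:
  E[X_t] = 3/5 * exp(-2/5 t) = 3*exp(-2*t/5)/5
  Var(X_t) = (7)^2 * (1 - exp(-2*2/5 t)) / (2 * 2/5) = 245/4 - 245*exp(-4*t/5)/4.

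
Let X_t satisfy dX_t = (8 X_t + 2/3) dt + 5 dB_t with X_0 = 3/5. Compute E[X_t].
E[X_t] = 41*exp(8*t)/60 - 1/12

Taking expectations and using E[dB_t] = 0, the mean m(t) = E[X_t] satisfies the ODE m'(t) = a m(t) + b with m(0) = x_0. With a = 8, b = 2/3, x_0 = 3/5, the solution is
  m(t) = x_0 * exp(a t) + (b/a) * (exp(a t) - 1)
       = (3/5) * exp(8 t) + ((2/3)/8) * (exp(8 t) - 1)
       = 41*exp(8*t)/60 - 1/12.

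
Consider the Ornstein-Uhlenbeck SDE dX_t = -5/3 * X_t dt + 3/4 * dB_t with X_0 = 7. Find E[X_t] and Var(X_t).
E[X_t] = 7*exp(-5*t/3); Var(X_t) = 27/160 - 27*exp(-10*t/3)/160

The OU SDE dX = -theta X dt + sigma dB admits the integrating factor exp(theta t): d(exp(theta t) X_t) = sigma exp(theta t) dB_t. Integrating from 0 to t:
  X_t = x_0 * exp(-theta t) + sigma * int_0^t exp(-theta (t-s)) dB_s.
The Itô integral has mean 0 and (by the Itô isometry) variance sigma^2 * int_0^t exp(-2 theta (t - s)) ds = sigma^2 * (1 - exp(-2 theta t)) / (2 theta).
With theta = 5/3, sigma = 3/4, x_0 = 7:
  E[X_t] = 7 * exp(-5/3 t) = 7*exp(-5*t/3)
  Var(X_t) = (3/4)^2 * (1 - exp(-2*5/3 t)) / (2 * 5/3) = 27/160 - 27*exp(-10*t/3)/160.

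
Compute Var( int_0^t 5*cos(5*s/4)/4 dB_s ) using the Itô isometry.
Var = 25*t/32 + 5*sin(5*t/2)/16

The Itô integral of a deterministic integrand f(s) has mean 0 because each increment f(s) * (B_{s+ds} - B_s) has mean 0. By the Itô isometry:
  Var( int_0^t f(s) dB_s ) = E[ (int_0^t f(s) dB_s)^2 ] = int_0^t f(s)^2 ds.
Here f(s) = 5*cos(5*s/4)/4, so f(s)^2 = 25*cos(5*s/4)^2/16. Integrate:
  int_0^t (25*cos(5*s/4)^2/16) ds = 25*t/32 + 5*sin(5*t/2)/16.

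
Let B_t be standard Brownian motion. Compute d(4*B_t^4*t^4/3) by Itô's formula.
d(4*B_t^4*t^4/3) = (B_t^2*t^3*(16*B_t^2/3 + 8*t)) dt + (16*B_t^3*t^4/3) dB_t

Itô's formula for f(t, x): d f(t, B_t) = (f_t + (1/2) f_xx) dt + f_x dB_t. Compute partials of f(t, x) = 4*t^4*x^4/3:
  f_t(t,x)  = 16*t^3*x^4/3
  f_x(t,x)  = 16*t^4*x^3/3
  f_xx(t,x) = 16*t^4*x^2
Assemble drift = f_t + (1/2) f_xx = t^3*x^2*(8*t + 16*x^2/3) and diffusion = f_x = 16*t^4*x^3/3. Substituting x = B_t:
  d(4*B_t^4*t^4/3) = (B_t^2*t^3*(16*B_t^2/3 + 8*t)) dt + (16*B_t^3*t^4/3) dB_t.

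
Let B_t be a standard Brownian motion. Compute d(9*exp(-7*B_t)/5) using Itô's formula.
d(9*exp(-7*B_t)/5) = (441*exp(-7*B_t)/10) dt + (-63*exp(-7*B_t)/5) dB_t

Itô's formula for f(B_t) gives d f(B_t) = f'(B_t) dB_t + (1/2) f''(B_t) dt. Compute derivatives of f(x) = 9*exp(-7*x)/5:
  f'(x)  = -63*exp(-7*x)/5
  f''(x) = 441*exp(-7*x)/5
Substitute x = B_t and multiply the f'' term by 1/2:
  drift     = (1/2) * (441*exp(-7*x)/5) evaluated at B_t = 441*exp(-7*B_t)/10
  diffusion = (-63*exp(-7*x)/5) evaluated at B_t = -63*exp(-7*B_t)/5
Therefore d(9*exp(-7*B_t)/5) = (441*exp(-7*B_t)/10) dt + (-63*exp(-7*B_t)/5) dB_t.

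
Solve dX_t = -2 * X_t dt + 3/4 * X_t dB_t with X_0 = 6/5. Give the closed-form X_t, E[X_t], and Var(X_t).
X_t = 6/5 * exp((-73/32) t + (3/4) B_t); E[X_t] = 6*exp(-2*t)/5; Var(X_t) = (36*exp(9*t/16) - 36)*exp(-4*t)/25

For GBM dX = mu X dt + sigma X dB with X_0 = x_0, apply Itô to Y = log X: dY = (mu - sigma^2/2) dt + sigma dB, so Y_t = log(x_0) + (mu - sigma^2/2) t + sigma B_t and hence X_t = x_0 * exp((mu - sigma^2/2) t + sigma B_t).
With mu = -2, sigma = 3/4, x_0 = 6/5, this gives:
  X_t = 6/5 * exp((-73/32) * t + (3/4) * B_t).
Since sigma*B_t ~ Normal(0, sigma^2 t), E[exp(sigma*B_t)] = exp(sigma^2 t / 2); so E[X_t] = x_0 * exp((mu - sigma^2/2) t) * exp(sigma^2 t / 2) = x_0 * exp(mu t) = 6*exp(-2*t)/5.
Var(X_t) = E[X_t^2] - (E[X_t])^2 = x_0^2 * exp(2 mu t) * (exp(sigma^2 t) - 1) = (36*exp(9*t/16) - 36)*exp(-4*t)/25.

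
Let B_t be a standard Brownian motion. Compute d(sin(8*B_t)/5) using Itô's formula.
d(sin(8*B_t)/5) = (-32*sin(8*B_t)/5) dt + (8*cos(8*B_t)/5) dB_t

Itô's formula for f(B_t) gives d f(B_t) = f'(B_t) dB_t + (1/2) f''(B_t) dt. Compute derivatives of f(x) = sin(8*x)/5:
  f'(x)  = 8*cos(8*x)/5
  f''(x) = -64*sin(8*x)/5
Substitute x = B_t and multiply the f'' term by 1/2:
  drift     = (1/2) * (-64*sin(8*x)/5) evaluated at B_t = -32*sin(8*B_t)/5
  diffusion = (8*cos(8*x)/5) evaluated at B_t = 8*cos(8*B_t)/5
Therefore d(sin(8*B_t)/5) = (-32*sin(8*B_t)/5) dt + (8*cos(8*B_t)/5) dB_t.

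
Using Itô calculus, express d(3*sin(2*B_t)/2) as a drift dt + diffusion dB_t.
d(3*sin(2*B_t)/2) = (-3*sin(2*B_t)) dt + (3*cos(2*B_t)) dB_t

Itô's formula for f(B_t) gives d f(B_t) = f'(B_t) dB_t + (1/2) f''(B_t) dt. Compute derivatives of f(x) = 3*sin(2*x)/2:
  f'(x)  = 3*cos(2*x)
  f''(x) = -6*sin(2*x)
Substitute x = B_t and multiply the f'' term by 1/2:
  drift     = (1/2) * (-6*sin(2*x)) evaluated at B_t = -3*sin(2*B_t)
  diffusion = (3*cos(2*x)) evaluated at B_t = 3*cos(2*B_t)
Therefore d(3*sin(2*B_t)/2) = (-3*sin(2*B_t)) dt + (3*cos(2*B_t)) dB_t.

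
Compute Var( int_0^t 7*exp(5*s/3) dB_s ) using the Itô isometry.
Var = 147*exp(10*t/3)/10 - 147/10

The Itô integral of a deterministic integrand f(s) has mean 0 because each increment f(s) * (B_{s+ds} - B_s) has mean 0. By the Itô isometry:
  Var( int_0^t f(s) dB_s ) = E[ (int_0^t f(s) dB_s)^2 ] = int_0^t f(s)^2 ds.
Here f(s) = 7*exp(5*s/3), so f(s)^2 = 49*exp(10*s/3). Integrate:
  int_0^t (49*exp(10*s/3)) ds = 147*exp(10*t/3)/10 - 147/10.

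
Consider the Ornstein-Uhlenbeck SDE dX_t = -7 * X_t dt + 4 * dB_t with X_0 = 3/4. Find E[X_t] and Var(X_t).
E[X_t] = 3*exp(-7*t)/4; Var(X_t) = 8/7 - 8*exp(-14*t)/7

The OU SDE dX = -theta X dt + sigma dB admits the integrating factor exp(theta t): d(exp(theta t) X_t) = sigma exp(theta t) dB_t. Integrating from 0 to t:
  X_t = x_0 * exp(-theta t) + sigma * int_0^t exp(-theta (t-s)) dB_s.
The Itô integral has mean 0 and (by the Itô isometry) variance sigma^2 * int_0^t exp(-2 theta (t - s)) ds = sigma^2 * (1 - exp(-2 theta t)) / (2 theta).
With theta = 7, sigma = 4, x_0 = 3/4:
  E[X_t] = 3/4 * exp(-7 t) = 3*exp(-7*t)/4
  Var(X_t) = (4)^2 * (1 - exp(-2*7 t)) / (2 * 7) = 8/7 - 8*exp(-14*t)/7.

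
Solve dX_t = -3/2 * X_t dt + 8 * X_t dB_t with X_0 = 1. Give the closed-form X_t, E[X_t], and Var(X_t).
X_t = 1 * exp((-67/2) t + (8) B_t); E[X_t] = exp(-3*t/2); Var(X_t) = (exp(64*t) - 1)*exp(-3*t)

For GBM dX = mu X dt + sigma X dB with X_0 = x_0, apply Itô to Y = log X: dY = (mu - sigma^2/2) dt + sigma dB, so Y_t = log(x_0) + (mu - sigma^2/2) t + sigma B_t and hence X_t = x_0 * exp((mu - sigma^2/2) t + sigma B_t).
With mu = -3/2, sigma = 8, x_0 = 1, this gives:
  X_t = 1 * exp((-67/2) * t + (8) * B_t).
Since sigma*B_t ~ Normal(0, sigma^2 t), E[exp(sigma*B_t)] = exp(sigma^2 t / 2); so E[X_t] = x_0 * exp((mu - sigma^2/2) t) * exp(sigma^2 t / 2) = x_0 * exp(mu t) = exp(-3*t/2).
Var(X_t) = E[X_t^2] - (E[X_t])^2 = x_0^2 * exp(2 mu t) * (exp(sigma^2 t) - 1) = (exp(64*t) - 1)*exp(-3*t).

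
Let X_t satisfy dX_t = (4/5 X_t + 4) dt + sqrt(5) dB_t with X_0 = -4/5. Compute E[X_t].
E[X_t] = 21*exp(4*t/5)/5 - 5

Taking expectations and using E[dB_t] = 0, the mean m(t) = E[X_t] satisfies the ODE m'(t) = a m(t) + b with m(0) = x_0. With a = 4/5, b = 4, x_0 = -4/5, the solution is
  m(t) = x_0 * exp(a t) + (b/a) * (exp(a t) - 1)
       = (-4/5) * exp((4/5) t) + (4/(4/5)) * (exp((4/5) t) - 1)
       = 21*exp(4*t/5)/5 - 5.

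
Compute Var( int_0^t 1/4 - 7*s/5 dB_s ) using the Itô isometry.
Var = t*(784*t^2 - 420*t + 75)/1200

The Itô integral of a deterministic integrand f(s) has mean 0 because each increment f(s) * (B_{s+ds} - B_s) has mean 0. By the Itô isometry:
  Var( int_0^t f(s) dB_s ) = E[ (int_0^t f(s) dB_s)^2 ] = int_0^t f(s)^2 ds.
Here f(s) = 1/4 - 7*s/5, so f(s)^2 = (28*s - 5)^2/400. Integrate:
  int_0^t ((28*s - 5)^2/400) ds = t*(784*t^2 - 420*t + 75)/1200.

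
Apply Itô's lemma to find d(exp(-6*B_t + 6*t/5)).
d(exp(-6*B_t + 6*t/5)) = (96*exp(-6*B_t + 6*t/5)/5) dt + (-6*exp(-6*B_t + 6*t/5)) dB_t

Itô's formula for f(t, x): d f(t, B_t) = (f_t + (1/2) f_xx) dt + f_x dB_t. Compute partials of f(t, x) = exp(6*t/5 - 6*x):
  f_t(t,x)  = 6*exp(6*t/5 - 6*x)/5
  f_x(t,x)  = -6*exp(6*t/5 - 6*x)
  f_xx(t,x) = 36*exp(6*t/5 - 6*x)
Assemble drift = f_t + (1/2) f_xx = 96*exp(6*t/5 - 6*x)/5 and diffusion = f_x = -6*exp(6*t/5 - 6*x). Substituting x = B_t:
  d(exp(-6*B_t + 6*t/5)) = (96*exp(-6*B_t + 6*t/5)/5) dt + (-6*exp(-6*B_t + 6*t/5)) dB_t.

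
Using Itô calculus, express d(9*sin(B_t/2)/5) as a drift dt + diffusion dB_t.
d(9*sin(B_t/2)/5) = (-9*sin(B_t/2)/40) dt + (9*cos(B_t/2)/10) dB_t

Itô's formula for f(B_t) gives d f(B_t) = f'(B_t) dB_t + (1/2) f''(B_t) dt. Compute derivatives of f(x) = 9*sin(x/2)/5:
  f'(x)  = 9*cos(x/2)/10
  f''(x) = -9*sin(x/2)/20
Substitute x = B_t and multiply the f'' term by 1/2:
  drift     = (1/2) * (-9*sin(x/2)/20) evaluated at B_t = -9*sin(B_t/2)/40
  diffusion = (9*cos(x/2)/10) evaluated at B_t = 9*cos(B_t/2)/10
Therefore d(9*sin(B_t/2)/5) = (-9*sin(B_t/2)/40) dt + (9*cos(B_t/2)/10) dB_t.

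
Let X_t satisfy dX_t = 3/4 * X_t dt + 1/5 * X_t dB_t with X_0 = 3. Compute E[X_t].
E[X_t] = 3*exp(3*t/4)

For GBM dX = mu X dt + sigma X dB with X_0 = x_0, apply Itô to Y = log X: dY = (mu - sigma^2/2) dt + sigma dB, so Y_t = log(x_0) + (mu - sigma^2/2) t + sigma B_t and hence X_t = x_0 * exp((mu - sigma^2/2) t + sigma B_t).
With mu = 3/4, sigma = 1/5, x_0 = 3, this gives:
  X_t = 3 * exp((73/100) * t + (1/5) * B_t).
Since sigma*B_t ~ Normal(0, sigma^2 t), E[exp(sigma*B_t)] = exp(sigma^2 t / 2); so E[X_t] = x_0 * exp((mu - sigma^2/2) t) * exp(sigma^2 t / 2) = x_0 * exp(mu t) = 3*exp(3*t/4).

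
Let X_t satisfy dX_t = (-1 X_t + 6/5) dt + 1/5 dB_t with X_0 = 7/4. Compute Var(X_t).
Var(X_t) = 1/50 - exp(-2*t)/50

The variance V(t) = Var(X_t) satisfies V'(t) = 2 a V(t) + c^2 with V(0) = 0 (drift coefficient is linear in X, diffusion is constant). With a = -1, c = 1/5, the solution is
  V(t) = (c^2 / (2 a)) * (exp(2 a t) - 1)
       = ((1/5)^2 / (2*(-1))) * (exp((-2) t) - 1)
       = 1/50 - exp(-2*t)/50.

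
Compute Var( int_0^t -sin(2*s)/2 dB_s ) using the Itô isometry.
Var = t/8 - sin(4*t)/32

The Itô integral of a deterministic integrand f(s) has mean 0 because each increment f(s) * (B_{s+ds} - B_s) has mean 0. By the Itô isometry:
  Var( int_0^t f(s) dB_s ) = E[ (int_0^t f(s) dB_s)^2 ] = int_0^t f(s)^2 ds.
Here f(s) = -sin(2*s)/2, so f(s)^2 = sin(2*s)^2/4. Integrate:
  int_0^t (sin(2*s)^2/4) ds = t/8 - sin(4*t)/32.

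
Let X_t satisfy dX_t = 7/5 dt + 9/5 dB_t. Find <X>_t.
<X>_t = 81*t/25

For an Itô process dX_t = a(t) dt + b(t) dB_t, the quadratic variation is <X>_t = int_0^t b(s)^2 ds (the drift term does not contribute). Here b(s) = 9/5, so
  b(s)^2 = 81/25.
Integrating from 0 to t:
  <X>_t = int_0^t (81/25) ds = 81*t/25.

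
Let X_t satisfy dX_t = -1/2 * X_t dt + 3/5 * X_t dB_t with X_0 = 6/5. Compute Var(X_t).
Var(X_t) = (36*exp(9*t/25) - 36)*exp(-t)/25

For GBM dX = mu X dt + sigma X dB with X_0 = x_0, apply Itô to Y = log X: dY = (mu - sigma^2/2) dt + sigma dB, so Y_t = log(x_0) + (mu - sigma^2/2) t + sigma B_t and hence X_t = x_0 * exp((mu - sigma^2/2) t + sigma B_t).
With mu = -1/2, sigma = 3/5, x_0 = 6/5, this gives:
  X_t = 6/5 * exp((-17/25) * t + (3/5) * B_t).
Since sigma*B_t ~ Normal(0, sigma^2 t), E[exp(sigma*B_t)] = exp(sigma^2 t / 2); so E[X_t] = x_0 * exp((mu - sigma^2/2) t) * exp(sigma^2 t / 2) = x_0 * exp(mu t) = 6*exp(-t/2)/5.
Var(X_t) = E[X_t^2] - (E[X_t])^2 = x_0^2 * exp(2 mu t) * (exp(sigma^2 t) - 1) = (36*exp(9*t/25) - 36)*exp(-t)/25.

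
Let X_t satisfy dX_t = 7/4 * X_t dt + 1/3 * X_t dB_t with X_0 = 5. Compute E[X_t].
E[X_t] = 5*exp(7*t/4)

For GBM dX = mu X dt + sigma X dB with X_0 = x_0, apply Itô to Y = log X: dY = (mu - sigma^2/2) dt + sigma dB, so Y_t = log(x_0) + (mu - sigma^2/2) t + sigma B_t and hence X_t = x_0 * exp((mu - sigma^2/2) t + sigma B_t).
With mu = 7/4, sigma = 1/3, x_0 = 5, this gives:
  X_t = 5 * exp((61/36) * t + (1/3) * B_t).
Since sigma*B_t ~ Normal(0, sigma^2 t), E[exp(sigma*B_t)] = exp(sigma^2 t / 2); so E[X_t] = x_0 * exp((mu - sigma^2/2) t) * exp(sigma^2 t / 2) = x_0 * exp(mu t) = 5*exp(7*t/4).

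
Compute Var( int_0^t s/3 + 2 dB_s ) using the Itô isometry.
Var = t*(t^2 + 18*t + 108)/27

The Itô integral of a deterministic integrand f(s) has mean 0 because each increment f(s) * (B_{s+ds} - B_s) has mean 0. By the Itô isometry:
  Var( int_0^t f(s) dB_s ) = E[ (int_0^t f(s) dB_s)^2 ] = int_0^t f(s)^2 ds.
Here f(s) = s/3 + 2, so f(s)^2 = (s + 6)^2/9. Integrate:
  int_0^t ((s + 6)^2/9) ds = t*(t^2 + 18*t + 108)/27.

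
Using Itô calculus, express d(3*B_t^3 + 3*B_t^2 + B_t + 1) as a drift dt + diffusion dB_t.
d(3*B_t^3 + 3*B_t^2 + B_t + 1) = (9*B_t + 3) dt + (9*B_t^2 + 6*B_t + 1) dB_t

Itô's formula for f(B_t) gives d f(B_t) = f'(B_t) dB_t + (1/2) f''(B_t) dt. Compute derivatives of f(x) = 3*x^3 + 3*x^2 + x + 1:
  f'(x)  = 9*x^2 + 6*x + 1
  f''(x) = 18*x + 6
Substitute x = B_t and multiply the f'' term by 1/2:
  drift     = (1/2) * (18*x + 6) evaluated at B_t = 9*B_t + 3
  diffusion = (9*x^2 + 6*x + 1) evaluated at B_t = 9*B_t^2 + 6*B_t + 1
Therefore d(3*B_t^3 + 3*B_t^2 + B_t + 1) = (9*B_t + 3) dt + (9*B_t^2 + 6*B_t + 1) dB_t.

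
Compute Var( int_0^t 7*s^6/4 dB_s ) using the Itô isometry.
Var = 49*t^13/208

The Itô integral of a deterministic integrand f(s) has mean 0 because each increment f(s) * (B_{s+ds} - B_s) has mean 0. By the Itô isometry:
  Var( int_0^t f(s) dB_s ) = E[ (int_0^t f(s) dB_s)^2 ] = int_0^t f(s)^2 ds.
Here f(s) = 7*s^6/4, so f(s)^2 = 49*s^12/16. Integrate:
  int_0^t (49*s^12/16) ds = 49*t^13/208.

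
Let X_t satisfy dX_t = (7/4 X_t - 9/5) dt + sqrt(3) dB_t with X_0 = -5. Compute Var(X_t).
Var(X_t) = 6*exp(7*t/2)/7 - 6/7

The variance V(t) = Var(X_t) satisfies V'(t) = 2 a V(t) + c^2 with V(0) = 0 (drift coefficient is linear in X, diffusion is constant). With a = 7/4, c = sqrt(3), the solution is
  V(t) = (c^2 / (2 a)) * (exp(2 a t) - 1)
       = (sqrt(3)^2 / (2*(7/4))) * (exp((7/2) t) - 1)
       = 6*exp(7*t/2)/7 - 6/7.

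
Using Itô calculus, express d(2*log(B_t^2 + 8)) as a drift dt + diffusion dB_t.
d(2*log(B_t^2 + 8)) = (2*(8 - B_t^2)/(B_t^2 + 8)^2) dt + (4*B_t/(B_t^2 + 8)) dB_t

Itô's formula for f(B_t) gives d f(B_t) = f'(B_t) dB_t + (1/2) f''(B_t) dt. Compute derivatives of f(x) = 2*log(x^2 + 8):
  f'(x)  = 4*x/(x^2 + 8)
  f''(x) = 4*(8 - x^2)/(x^2 + 8)^2
Substitute x = B_t and multiply the f'' term by 1/2:
  drift     = (1/2) * (4*(8 - x^2)/(x^2 + 8)^2) evaluated at B_t = 2*(8 - B_t^2)/(B_t^2 + 8)^2
  diffusion = (4*x/(x^2 + 8)) evaluated at B_t = 4*B_t/(B_t^2 + 8)
Therefore d(2*log(B_t^2 + 8)) = (2*(8 - B_t^2)/(B_t^2 + 8)^2) dt + (4*B_t/(B_t^2 + 8)) dB_t.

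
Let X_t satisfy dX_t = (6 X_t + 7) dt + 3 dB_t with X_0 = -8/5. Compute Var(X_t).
Var(X_t) = 3*exp(12*t)/4 - 3/4

The variance V(t) = Var(X_t) satisfies V'(t) = 2 a V(t) + c^2 with V(0) = 0 (drift coefficient is linear in X, diffusion is constant). With a = 6, c = 3, the solution is
  V(t) = (c^2 / (2 a)) * (exp(2 a t) - 1)
       = (3^2 / (2*6)) * (exp(12 t) - 1)
       = 3*exp(12*t)/4 - 3/4.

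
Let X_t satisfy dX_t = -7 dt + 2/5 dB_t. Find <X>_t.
<X>_t = 4*t/25

For an Itô process dX_t = a(t) dt + b(t) dB_t, the quadratic variation is <X>_t = int_0^t b(s)^2 ds (the drift term does not contribute). Here b(s) = 2/5, so
  b(s)^2 = 4/25.
Integrating from 0 to t:
  <X>_t = int_0^t (4/25) ds = 4*t/25.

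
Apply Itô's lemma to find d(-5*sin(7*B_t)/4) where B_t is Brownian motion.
d(-5*sin(7*B_t)/4) = (245*sin(7*B_t)/8) dt + (-35*cos(7*B_t)/4) dB_t

Itô's formula for f(B_t) gives d f(B_t) = f'(B_t) dB_t + (1/2) f''(B_t) dt. Compute derivatives of f(x) = -5*sin(7*x)/4:
  f'(x)  = -35*cos(7*x)/4
  f''(x) = 245*sin(7*x)/4
Substitute x = B_t and multiply the f'' term by 1/2:
  drift     = (1/2) * (245*sin(7*x)/4) evaluated at B_t = 245*sin(7*B_t)/8
  diffusion = (-35*cos(7*x)/4) evaluated at B_t = -35*cos(7*B_t)/4
Therefore d(-5*sin(7*B_t)/4) = (245*sin(7*B_t)/8) dt + (-35*cos(7*B_t)/4) dB_t.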